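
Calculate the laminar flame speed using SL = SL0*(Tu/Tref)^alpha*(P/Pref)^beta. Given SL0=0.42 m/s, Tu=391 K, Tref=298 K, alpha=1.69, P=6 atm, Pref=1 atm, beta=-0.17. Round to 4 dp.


SL = SL0 * (Tu/Tref)^alpha * (P/Pref)^beta
T ratio = 391/298 = 1.31208054
(T ratio)^alpha = 1.31208054^1.69 = 1.582535
(P/Pref)^beta = 6^(-0.17) = 0.737419
SL = 0.42 * 1.582535 * 0.737419 = 0.4901 m/s


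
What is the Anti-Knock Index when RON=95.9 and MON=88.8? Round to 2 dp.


AKI = (RON + MON) / 2
AKI = (95.9 + 88.8) / 2
AKI = 184.7 / 2 = 92.35


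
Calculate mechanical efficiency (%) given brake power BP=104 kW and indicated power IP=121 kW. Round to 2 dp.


eta_mech = (BP / IP) * 100
Ratio = 104 / 121 = 0.8595
eta_mech = 0.8595 * 100 = 85.95%


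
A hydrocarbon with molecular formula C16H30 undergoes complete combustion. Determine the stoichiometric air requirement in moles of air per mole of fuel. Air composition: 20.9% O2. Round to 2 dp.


Balanced combustion: C16H30 + 23.5 O2 -> 16 CO2 + 15 H2O
O2 needed = C + H/4 = 16 + 30/4 = 23.50 moles
Air moles = O2 / 0.209 = 23.50 / 0.209 = 112.44 moles air


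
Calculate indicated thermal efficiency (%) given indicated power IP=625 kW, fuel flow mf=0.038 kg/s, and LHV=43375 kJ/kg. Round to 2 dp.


eta_ith = (IP / (mf * LHV)) * 100
Denominator = 0.038 * 43375 = 1648.2500 kW
eta_ith = (625 / 1648.2500) * 100 = 37.92%


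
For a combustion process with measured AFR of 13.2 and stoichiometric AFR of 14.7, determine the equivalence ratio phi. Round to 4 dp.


phi = AFR_stoich / AFR_actual
phi = 14.7 / 13.2 = 1.1136


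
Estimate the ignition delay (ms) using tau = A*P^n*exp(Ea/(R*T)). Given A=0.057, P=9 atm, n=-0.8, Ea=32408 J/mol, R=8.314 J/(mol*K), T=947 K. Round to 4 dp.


tau = A * P^n * exp(Ea/(R*T))
P^n = 9^(-0.8) = 0.17242729
Ea/(R*T) = 32408/(8.314*947) = 4.116160
exp(Ea/(R*T)) = 61.323298
tau = 0.057 * 0.17242729 * 61.323298 = 0.6027 ms


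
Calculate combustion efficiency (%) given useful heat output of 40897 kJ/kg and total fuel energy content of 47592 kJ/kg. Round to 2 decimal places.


Efficiency = (Q_useful / Q_fuel) * 100
Efficiency = (40897 / 47592) * 100
Efficiency = 0.8593 * 100 = 85.93%


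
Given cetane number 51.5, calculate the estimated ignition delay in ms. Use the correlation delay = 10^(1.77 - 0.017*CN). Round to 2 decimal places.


delay = 10^(1.77 - 0.017*CN)
Exponent = 1.77 - 0.017*51.5 = 0.8945
delay = 10^0.8945 = 7.84 ms


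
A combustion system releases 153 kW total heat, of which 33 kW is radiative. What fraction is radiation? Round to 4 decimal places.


f_rad = Q_rad / Q_total
f_rad = 33 / 153 = 0.2157


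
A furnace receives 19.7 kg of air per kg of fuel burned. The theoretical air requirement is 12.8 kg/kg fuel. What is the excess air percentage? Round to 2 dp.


Excess air = actual - stoichiometric = 19.7 - 12.8 = 6.90 kg/kg fuel
Excess air % = (excess / stoich) * 100 = (6.90 / 12.8) * 100 = 53.91%


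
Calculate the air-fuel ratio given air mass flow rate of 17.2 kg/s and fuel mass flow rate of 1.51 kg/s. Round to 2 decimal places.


AFR = m_air / m_fuel
AFR = 17.2 / 1.51 = 11.39


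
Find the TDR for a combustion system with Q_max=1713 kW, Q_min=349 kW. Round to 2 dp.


TDR = Q_max / Q_min
TDR = 1713 / 349 = 4.91


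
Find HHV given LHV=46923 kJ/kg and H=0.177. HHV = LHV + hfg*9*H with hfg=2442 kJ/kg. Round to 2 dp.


HHV = LHV + hfg * 9 * H
Water addition = 2442 * 9 * 0.177 = 3890.106 kJ/kg
HHV = 46923 + 3890.106 = 50813.11 kJ/kg


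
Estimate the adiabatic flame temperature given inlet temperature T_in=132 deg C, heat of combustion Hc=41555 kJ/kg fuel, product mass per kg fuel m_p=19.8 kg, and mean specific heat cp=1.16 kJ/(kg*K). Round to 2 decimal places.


T_ad = T_in + Hc / (m_p * cp)
Denominator = 19.8 * 1.16 = 22.9680
Temperature rise = 41555 / 22.9680 = 1809.26 K
T_ad = 132 + 1809.26 = 1941.26 deg C


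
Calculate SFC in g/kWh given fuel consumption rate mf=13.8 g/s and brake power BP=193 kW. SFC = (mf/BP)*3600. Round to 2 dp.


SFC = (mf / BP) * 3600
Rate = 13.8 / 193 = 0.071503 g/(s*kW)
SFC = 0.071503 * 3600 = 257.41 g/kWh


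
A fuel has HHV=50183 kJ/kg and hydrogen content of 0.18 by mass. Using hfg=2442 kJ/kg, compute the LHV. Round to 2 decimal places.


LHV = HHV - hfg * 9 * H
Water correction = 2442 * 9 * 0.18 = 3956.040 kJ/kg
LHV = 50183 - 3956.040 = 46226.96 kJ/kg


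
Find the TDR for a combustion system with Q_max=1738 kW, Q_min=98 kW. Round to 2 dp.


TDR = Q_max / Q_min
TDR = 1738 / 98 = 17.73


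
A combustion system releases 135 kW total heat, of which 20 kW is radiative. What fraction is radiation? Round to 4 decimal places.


f_rad = Q_rad / Q_total
f_rad = 20 / 135 = 0.1481


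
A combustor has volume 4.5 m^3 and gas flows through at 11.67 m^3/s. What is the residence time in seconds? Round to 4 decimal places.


tau = V / Q_flow
tau = 4.5 / 11.67 = 0.3856 s


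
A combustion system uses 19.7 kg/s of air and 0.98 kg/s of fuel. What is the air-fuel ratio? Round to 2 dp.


AFR = m_air / m_fuel
AFR = 19.7 / 0.98 = 20.10


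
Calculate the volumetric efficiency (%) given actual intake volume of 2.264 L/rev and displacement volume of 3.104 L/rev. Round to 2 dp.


eta_v = (V_actual / V_disp) * 100
Ratio = 2.264 / 3.104 = 0.7294
eta_v = 0.7294 * 100 = 72.94%


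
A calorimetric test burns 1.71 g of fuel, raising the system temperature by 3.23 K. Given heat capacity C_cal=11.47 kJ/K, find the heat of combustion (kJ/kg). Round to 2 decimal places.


Hc = C_cal * delta_T / m_fuel
Q_released = 11.47 * 3.23 = 37.0481 kJ
m_fuel = 1.71 g = 1.71/1000 kg = 0.001710 kg
Hc = 37.0481 / 0.001710 = 21665.56 kJ/kg


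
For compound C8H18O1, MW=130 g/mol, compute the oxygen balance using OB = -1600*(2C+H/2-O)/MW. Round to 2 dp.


OB = -1600 * (2C + H/2 - O) / MW
Inner = 2*8 + 18/2 - 1 = 24.00
OB = -1600 * 24.00 / 130 = -295.38%


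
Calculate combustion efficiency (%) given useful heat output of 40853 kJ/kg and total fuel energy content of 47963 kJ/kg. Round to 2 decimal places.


Efficiency = (Q_useful / Q_fuel) * 100
Efficiency = (40853 / 47963) * 100
Efficiency = 0.8518 * 100 = 85.18%


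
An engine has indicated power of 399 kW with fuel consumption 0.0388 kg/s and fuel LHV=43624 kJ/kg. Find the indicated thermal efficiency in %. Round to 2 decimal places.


eta_ith = (IP / (mf * LHV)) * 100
Denominator = 0.0388 * 43624 = 1692.6112 kW
eta_ith = (399 / 1692.6112) * 100 = 23.57%


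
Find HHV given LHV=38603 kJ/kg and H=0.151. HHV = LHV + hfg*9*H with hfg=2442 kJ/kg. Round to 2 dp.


HHV = LHV + hfg * 9 * H
Water addition = 2442 * 9 * 0.151 = 3318.678 kJ/kg
HHV = 38603 + 3318.678 = 41921.68 kJ/kg


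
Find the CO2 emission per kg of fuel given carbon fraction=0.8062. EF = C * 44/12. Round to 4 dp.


EF = C_frac * (M_CO2 / M_C)
EF = 0.8062 * (44/12)
EF = 0.8062 * 3.666667 = 2.9561 kg_CO2/kg_fuel


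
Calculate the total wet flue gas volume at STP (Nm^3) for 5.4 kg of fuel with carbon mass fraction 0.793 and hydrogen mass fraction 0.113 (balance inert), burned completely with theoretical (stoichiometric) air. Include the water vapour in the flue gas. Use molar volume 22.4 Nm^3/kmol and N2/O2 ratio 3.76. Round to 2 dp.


Per kg fuel: CO2 = (C/12 kmol)*22.4 = (0.793/12)*22.4 = 1.48027 Nm^3
Per kg fuel: H2O = (H/2 kmol)*22.4 = (0.113/2)*22.4 = 1.26560 Nm^3
O2 needed per kg fuel = C/12 + H/4 = 0.793/12 + 0.113/4 = 0.09433333 kmol
Per kg fuel: N2 = O2*3.76*22.4 = 0.09433333*3.76*22.4 = 7.94513 Nm^3
Total per kg = 1.48027 + 1.26560 + 7.94513 = 10.69100 Nm^3
Total = 10.69100 * 5.4 = 57.73 Nm^3


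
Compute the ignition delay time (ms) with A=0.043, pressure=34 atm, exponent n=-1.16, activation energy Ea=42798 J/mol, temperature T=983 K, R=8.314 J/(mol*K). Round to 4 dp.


tau = A * P^n * exp(Ea/(R*T))
P^n = 34^(-1.16) = 0.01672956
Ea/(R*T) = 42798/(8.314*983) = 5.236727
exp(Ea/(R*T)) = 188.053600
tau = 0.043 * 0.01672956 * 188.053600 = 0.1353 ms


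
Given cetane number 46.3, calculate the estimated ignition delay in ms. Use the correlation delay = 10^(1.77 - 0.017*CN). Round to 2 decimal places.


delay = 10^(1.77 - 0.017*CN)
Exponent = 1.77 - 0.017*46.3 = 0.9829
delay = 10^0.9829 = 9.61 ms


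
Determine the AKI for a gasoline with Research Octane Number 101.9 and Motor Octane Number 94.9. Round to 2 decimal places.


AKI = (RON + MON) / 2
AKI = (101.9 + 94.9) / 2
AKI = 196.8 / 2 = 98.40


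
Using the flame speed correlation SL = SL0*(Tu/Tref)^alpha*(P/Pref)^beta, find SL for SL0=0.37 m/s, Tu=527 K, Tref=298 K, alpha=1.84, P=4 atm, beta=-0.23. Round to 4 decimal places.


SL = SL0 * (Tu/Tref)^alpha * (P/Pref)^beta
T ratio = 527/298 = 1.76845638
(T ratio)^alpha = 1.76845638^1.84 = 2.854786
(P/Pref)^beta = 4^(-0.23) = 0.726986
SL = 0.37 * 2.854786 * 0.726986 = 0.7679 m/s


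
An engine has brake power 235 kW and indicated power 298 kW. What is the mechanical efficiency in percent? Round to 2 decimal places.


eta_mech = (BP / IP) * 100
Ratio = 235 / 298 = 0.7886
eta_mech = 0.7886 * 100 = 78.86%


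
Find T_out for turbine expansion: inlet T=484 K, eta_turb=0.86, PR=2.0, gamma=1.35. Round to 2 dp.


T_out = T_in * (1 - eta * (1 - PR^(-(gamma-1)/gamma)))
Exponent = -(1.35-1)/1.35 = -0.25925926
PR^exp = 2.0^(-0.25925926) = 0.83551680
Factor = 1 - 0.86*(1 - 0.83551680) = 0.85854445
T_out = 484 * 0.85854445 = 415.54 K


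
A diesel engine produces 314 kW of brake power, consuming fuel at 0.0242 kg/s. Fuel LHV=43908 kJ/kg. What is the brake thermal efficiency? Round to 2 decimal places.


eta_BTE = (BP / (mf * LHV)) * 100
Denominator = 0.0242 * 43908 = 1062.5736 kW
eta_BTE = (314 / 1062.5736) * 100 = 29.55%


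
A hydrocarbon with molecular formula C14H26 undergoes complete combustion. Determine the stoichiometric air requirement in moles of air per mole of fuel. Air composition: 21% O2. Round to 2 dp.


Balanced combustion: C14H26 + 20.5 O2 -> 14 CO2 + 13 H2O
O2 needed = C + H/4 = 14 + 26/4 = 20.50 moles
Air moles = O2 / 0.21 = 20.50 / 0.21 = 97.62 moles air


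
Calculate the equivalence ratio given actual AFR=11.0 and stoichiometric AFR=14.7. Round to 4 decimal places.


phi = AFR_stoich / AFR_actual
phi = 14.7 / 11.0 = 1.3364


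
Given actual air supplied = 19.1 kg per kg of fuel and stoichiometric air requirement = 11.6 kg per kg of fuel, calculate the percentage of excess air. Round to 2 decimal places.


Excess air = actual - stoichiometric = 19.1 - 11.6 = 7.50 kg/kg fuel
Excess air % = (excess / stoich) * 100 = (7.50 / 11.6) * 100 = 64.66%


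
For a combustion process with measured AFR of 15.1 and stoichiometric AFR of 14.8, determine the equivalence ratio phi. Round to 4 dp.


phi = AFR_stoich / AFR_actual
phi = 14.8 / 15.1 = 0.9801


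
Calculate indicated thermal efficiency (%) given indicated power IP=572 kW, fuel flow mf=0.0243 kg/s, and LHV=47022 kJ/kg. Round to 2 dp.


eta_ith = (IP / (mf * LHV)) * 100
Denominator = 0.0243 * 47022 = 1142.6346 kW
eta_ith = (572 / 1142.6346) * 100 = 50.06%


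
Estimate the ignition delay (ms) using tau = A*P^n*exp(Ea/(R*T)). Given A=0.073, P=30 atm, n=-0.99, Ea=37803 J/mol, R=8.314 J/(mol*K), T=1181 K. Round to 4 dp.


tau = A * P^n * exp(Ea/(R*T))
P^n = 30^(-0.99) = 0.03448657
Ea/(R*T) = 37803/(8.314*1181) = 3.850050
exp(Ea/(R*T)) = 46.995404
tau = 0.073 * 0.03448657 * 46.995404 = 0.1183 ms


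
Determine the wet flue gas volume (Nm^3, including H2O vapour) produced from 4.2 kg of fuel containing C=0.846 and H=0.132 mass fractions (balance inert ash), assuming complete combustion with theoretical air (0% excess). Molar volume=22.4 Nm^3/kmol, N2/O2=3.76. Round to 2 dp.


Per kg fuel: CO2 = (C/12 kmol)*22.4 = (0.846/12)*22.4 = 1.57920 Nm^3
Per kg fuel: H2O = (H/2 kmol)*22.4 = (0.132/2)*22.4 = 1.47840 Nm^3
O2 needed per kg fuel = C/12 + H/4 = 0.846/12 + 0.132/4 = 0.10350000 kmol
Per kg fuel: N2 = O2*3.76*22.4 = 0.10350000*3.76*22.4 = 8.71718 Nm^3
Total per kg = 1.57920 + 1.47840 + 8.71718 = 11.77478 Nm^3
Total = 11.77478 * 4.2 = 49.45 Nm^3


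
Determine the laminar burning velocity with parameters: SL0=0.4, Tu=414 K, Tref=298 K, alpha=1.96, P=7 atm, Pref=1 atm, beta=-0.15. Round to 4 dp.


SL = SL0 * (Tu/Tref)^alpha * (P/Pref)^beta
T ratio = 414/298 = 1.38926174
(T ratio)^alpha = 1.38926174^1.96 = 1.904832
(P/Pref)^beta = 7^(-0.15) = 0.746853
SL = 0.4 * 1.904832 * 0.746853 = 0.5691 m/s


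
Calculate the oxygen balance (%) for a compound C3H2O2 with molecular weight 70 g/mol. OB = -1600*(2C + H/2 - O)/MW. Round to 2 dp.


OB = -1600 * (2C + H/2 - O) / MW
Inner = 2*3 + 2/2 - 2 = 5.00
OB = -1600 * 5.00 / 70 = -114.29%


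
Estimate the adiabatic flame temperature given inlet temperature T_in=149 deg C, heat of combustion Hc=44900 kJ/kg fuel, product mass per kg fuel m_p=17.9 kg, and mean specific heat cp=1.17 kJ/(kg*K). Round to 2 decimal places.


T_ad = T_in + Hc / (m_p * cp)
Denominator = 17.9 * 1.17 = 20.9430
Temperature rise = 44900 / 20.9430 = 2143.91 K
T_ad = 149 + 2143.91 = 2292.91 deg C


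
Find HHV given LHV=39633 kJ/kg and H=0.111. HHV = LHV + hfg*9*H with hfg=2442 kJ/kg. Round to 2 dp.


HHV = LHV + hfg * 9 * H
Water addition = 2442 * 9 * 0.111 = 2439.558 kJ/kg
HHV = 39633 + 2439.558 = 42072.56 kJ/kg


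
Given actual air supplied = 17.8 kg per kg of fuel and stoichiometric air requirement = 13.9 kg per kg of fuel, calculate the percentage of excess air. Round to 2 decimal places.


Excess air = actual - stoichiometric = 17.8 - 13.9 = 3.90 kg/kg fuel
Excess air % = (excess / stoich) * 100 = (3.90 / 13.9) * 100 = 28.06%


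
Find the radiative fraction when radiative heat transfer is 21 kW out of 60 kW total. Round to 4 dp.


f_rad = Q_rad / Q_total
f_rad = 21 / 60 = 0.3500


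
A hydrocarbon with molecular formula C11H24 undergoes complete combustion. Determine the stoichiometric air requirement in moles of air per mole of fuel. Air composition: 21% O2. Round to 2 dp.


Balanced combustion: C11H24 + 17 O2 -> 11 CO2 + 12 H2O
O2 needed = C + H/4 = 11 + 24/4 = 17.00 moles
Air moles = O2 / 0.21 = 17.00 / 0.21 = 80.95 moles air


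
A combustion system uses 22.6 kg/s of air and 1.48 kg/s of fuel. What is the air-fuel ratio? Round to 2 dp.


AFR = m_air / m_fuel
AFR = 22.6 / 1.48 = 15.27


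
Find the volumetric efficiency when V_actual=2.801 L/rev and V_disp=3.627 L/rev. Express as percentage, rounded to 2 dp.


eta_v = (V_actual / V_disp) * 100
Ratio = 2.801 / 3.627 = 0.7723
eta_v = 0.7723 * 100 = 77.23%


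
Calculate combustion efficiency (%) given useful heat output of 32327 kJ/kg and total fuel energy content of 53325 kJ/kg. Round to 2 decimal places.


Efficiency = (Q_useful / Q_fuel) * 100
Efficiency = (32327 / 53325) * 100
Efficiency = 0.6062 * 100 = 60.62%


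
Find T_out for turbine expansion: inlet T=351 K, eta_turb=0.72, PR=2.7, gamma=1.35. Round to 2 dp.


T_out = T_in * (1 - eta * (1 - PR^(-(gamma-1)/gamma)))
Exponent = -(1.35-1)/1.35 = -0.25925926
PR^exp = 2.7^(-0.25925926) = 0.77297411
Factor = 1 - 0.72*(1 - 0.77297411) = 0.83654136
T_out = 351 * 0.83654136 = 293.63 K


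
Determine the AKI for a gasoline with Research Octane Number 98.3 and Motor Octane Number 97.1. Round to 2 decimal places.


AKI = (RON + MON) / 2
AKI = (98.3 + 97.1) / 2
AKI = 195.4 / 2 = 97.70


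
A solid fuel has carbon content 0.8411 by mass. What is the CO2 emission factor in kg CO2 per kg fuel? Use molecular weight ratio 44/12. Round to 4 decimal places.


EF = C_frac * (M_CO2 / M_C)
EF = 0.8411 * (44/12)
EF = 0.8411 * 3.666667 = 3.0840 kg_CO2/kg_fuel


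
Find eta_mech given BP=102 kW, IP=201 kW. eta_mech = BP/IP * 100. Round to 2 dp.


eta_mech = (BP / IP) * 100
Ratio = 102 / 201 = 0.5075
eta_mech = 0.5075 * 100 = 50.75%


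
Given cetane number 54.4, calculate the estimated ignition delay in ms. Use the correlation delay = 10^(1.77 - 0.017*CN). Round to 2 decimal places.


delay = 10^(1.77 - 0.017*CN)
Exponent = 1.77 - 0.017*54.4 = 0.8452
delay = 10^0.8452 = 7.00 ms


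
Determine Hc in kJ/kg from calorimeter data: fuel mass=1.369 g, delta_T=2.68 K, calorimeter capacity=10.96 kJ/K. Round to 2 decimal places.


Hc = C_cal * delta_T / m_fuel
Q_released = 10.96 * 2.68 = 29.3728 kJ
m_fuel = 1.369 g = 1.369/1000 kg = 0.001369 kg
Hc = 29.3728 / 0.001369 = 21455.66 kJ/kg


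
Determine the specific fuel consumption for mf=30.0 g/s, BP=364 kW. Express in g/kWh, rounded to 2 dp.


SFC = (mf / BP) * 3600
Rate = 30.0 / 364 = 0.082418 g/(s*kW)
SFC = 0.082418 * 3600 = 296.70 g/kWh


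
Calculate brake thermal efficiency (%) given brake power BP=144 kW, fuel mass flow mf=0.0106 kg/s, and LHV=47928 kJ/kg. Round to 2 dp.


eta_BTE = (BP / (mf * LHV)) * 100
Denominator = 0.0106 * 47928 = 508.0368 kW
eta_BTE = (144 / 508.0368) * 100 = 28.34%


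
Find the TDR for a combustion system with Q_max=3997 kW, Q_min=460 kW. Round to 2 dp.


TDR = Q_max / Q_min
TDR = 3997 / 460 = 8.69


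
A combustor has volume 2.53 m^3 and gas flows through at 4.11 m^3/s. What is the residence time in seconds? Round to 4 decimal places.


tau = V / Q_flow
tau = 2.53 / 4.11 = 0.6156 s


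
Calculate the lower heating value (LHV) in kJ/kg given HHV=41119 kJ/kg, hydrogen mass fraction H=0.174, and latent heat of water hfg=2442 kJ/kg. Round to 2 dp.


LHV = HHV - hfg * 9 * H
Water correction = 2442 * 9 * 0.174 = 3824.172 kJ/kg
LHV = 41119 - 3824.172 = 37294.83 kJ/kg


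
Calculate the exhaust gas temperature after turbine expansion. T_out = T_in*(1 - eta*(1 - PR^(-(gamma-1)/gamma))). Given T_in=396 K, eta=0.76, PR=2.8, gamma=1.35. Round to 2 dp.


T_out = T_in * (1 - eta * (1 - PR^(-(gamma-1)/gamma)))
Exponent = -(1.35-1)/1.35 = -0.25925926
PR^exp = 2.8^(-0.25925926) = 0.76572026
Factor = 1 - 0.76*(1 - 0.76572026) = 0.82194740
T_out = 396 * 0.82194740 = 325.49 K


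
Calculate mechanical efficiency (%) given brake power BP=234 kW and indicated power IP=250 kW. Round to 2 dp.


eta_mech = (BP / IP) * 100
Ratio = 234 / 250 = 0.9360
eta_mech = 0.9360 * 100 = 93.60%


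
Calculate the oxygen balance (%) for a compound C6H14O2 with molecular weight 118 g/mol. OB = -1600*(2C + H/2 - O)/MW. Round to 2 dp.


OB = -1600 * (2C + H/2 - O) / MW
Inner = 2*6 + 14/2 - 2 = 17.00
OB = -1600 * 17.00 / 118 = -230.51%


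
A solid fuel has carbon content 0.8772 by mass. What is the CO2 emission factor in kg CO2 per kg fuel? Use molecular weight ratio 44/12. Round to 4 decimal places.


EF = C_frac * (M_CO2 / M_C)
EF = 0.8772 * (44/12)
EF = 0.8772 * 3.666667 = 3.2164 kg_CO2/kg_fuel


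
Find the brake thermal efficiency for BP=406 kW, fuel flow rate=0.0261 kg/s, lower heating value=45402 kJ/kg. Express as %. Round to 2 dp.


eta_BTE = (BP / (mf * LHV)) * 100
Denominator = 0.0261 * 45402 = 1184.9922 kW
eta_BTE = (406 / 1184.9922) * 100 = 34.26%


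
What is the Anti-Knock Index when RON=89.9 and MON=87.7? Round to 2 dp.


AKI = (RON + MON) / 2
AKI = (89.9 + 87.7) / 2
AKI = 177.6 / 2 = 88.80


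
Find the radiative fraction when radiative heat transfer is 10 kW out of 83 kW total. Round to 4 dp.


f_rad = Q_rad / Q_total
f_rad = 10 / 83 = 0.1205


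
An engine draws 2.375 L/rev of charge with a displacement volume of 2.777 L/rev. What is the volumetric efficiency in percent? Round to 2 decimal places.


eta_v = (V_actual / V_disp) * 100
Ratio = 2.375 / 2.777 = 0.8552
eta_v = 0.8552 * 100 = 85.52%


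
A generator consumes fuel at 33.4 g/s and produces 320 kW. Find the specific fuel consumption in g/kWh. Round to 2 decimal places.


SFC = (mf / BP) * 3600
Rate = 33.4 / 320 = 0.104375 g/(s*kW)
SFC = 0.104375 * 3600 = 375.75 g/kWh


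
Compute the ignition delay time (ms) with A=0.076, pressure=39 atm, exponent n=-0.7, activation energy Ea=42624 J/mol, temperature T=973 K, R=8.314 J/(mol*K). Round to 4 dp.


tau = A * P^n * exp(Ea/(R*T))
P^n = 39^(-0.7) = 0.07695818
Ea/(R*T) = 42624/(8.314*973) = 5.269038
exp(Ea/(R*T)) = 194.229053
tau = 0.076 * 0.07695818 * 194.229053 = 1.1360 ms


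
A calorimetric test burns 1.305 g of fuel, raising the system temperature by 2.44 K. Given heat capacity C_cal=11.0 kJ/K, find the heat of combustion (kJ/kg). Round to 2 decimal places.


Hc = C_cal * delta_T / m_fuel
Q_released = 11.0 * 2.44 = 26.8400 kJ
m_fuel = 1.305 g = 1.305/1000 kg = 0.001305 kg
Hc = 26.8400 / 0.001305 = 20567.05 kJ/kg


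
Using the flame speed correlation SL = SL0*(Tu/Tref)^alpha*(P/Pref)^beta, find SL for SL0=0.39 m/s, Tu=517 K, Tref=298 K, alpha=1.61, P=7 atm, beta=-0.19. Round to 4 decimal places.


SL = SL0 * (Tu/Tref)^alpha * (P/Pref)^beta
T ratio = 517/298 = 1.73489933
(T ratio)^alpha = 1.73489933^1.61 = 2.427904
(P/Pref)^beta = 7^(-0.19) = 0.690926
SL = 0.39 * 2.427904 * 0.690926 = 0.6542 m/s


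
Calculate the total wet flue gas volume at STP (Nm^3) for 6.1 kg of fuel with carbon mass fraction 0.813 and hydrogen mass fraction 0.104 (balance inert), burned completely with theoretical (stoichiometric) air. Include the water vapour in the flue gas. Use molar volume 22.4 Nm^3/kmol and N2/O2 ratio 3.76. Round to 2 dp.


Per kg fuel: CO2 = (C/12 kmol)*22.4 = (0.813/12)*22.4 = 1.51760 Nm^3
Per kg fuel: H2O = (H/2 kmol)*22.4 = (0.104/2)*22.4 = 1.16480 Nm^3
O2 needed per kg fuel = C/12 + H/4 = 0.813/12 + 0.104/4 = 0.09375000 kmol
Per kg fuel: N2 = O2*3.76*22.4 = 0.09375000*3.76*22.4 = 7.89600 Nm^3
Total per kg = 1.51760 + 1.16480 + 7.89600 = 10.57840 Nm^3
Total = 10.57840 * 6.1 = 64.53 Nm^3


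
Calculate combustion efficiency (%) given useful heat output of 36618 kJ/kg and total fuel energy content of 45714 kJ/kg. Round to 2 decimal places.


Efficiency = (Q_useful / Q_fuel) * 100
Efficiency = (36618 / 45714) * 100
Efficiency = 0.8010 * 100 = 80.10%


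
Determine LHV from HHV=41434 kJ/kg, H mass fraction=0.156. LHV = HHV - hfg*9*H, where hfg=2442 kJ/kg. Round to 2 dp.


LHV = HHV - hfg * 9 * H
Water correction = 2442 * 9 * 0.156 = 3428.568 kJ/kg
LHV = 41434 - 3428.568 = 38005.43 kJ/kg


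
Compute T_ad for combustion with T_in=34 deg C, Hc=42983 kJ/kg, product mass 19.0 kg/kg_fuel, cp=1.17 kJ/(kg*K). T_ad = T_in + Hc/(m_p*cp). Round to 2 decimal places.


T_ad = T_in + Hc / (m_p * cp)
Denominator = 19.0 * 1.17 = 22.2300
Temperature rise = 42983 / 22.2300 = 1933.56 K
T_ad = 34 + 1933.56 = 1967.56 deg C


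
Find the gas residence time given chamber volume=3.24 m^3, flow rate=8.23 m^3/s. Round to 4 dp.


tau = V / Q_flow
tau = 3.24 / 8.23 = 0.3937 s


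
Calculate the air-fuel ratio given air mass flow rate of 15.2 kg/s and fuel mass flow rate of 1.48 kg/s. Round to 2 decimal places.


AFR = m_air / m_fuel
AFR = 15.2 / 1.48 = 10.27


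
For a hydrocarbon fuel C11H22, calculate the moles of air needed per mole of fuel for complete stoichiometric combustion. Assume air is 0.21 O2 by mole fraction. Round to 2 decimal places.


Balanced combustion: C11H22 + 16.5 O2 -> 11 CO2 + 11 H2O
O2 needed = C + H/4 = 11 + 22/4 = 16.50 moles
Air moles = O2 / 0.21 = 16.50 / 0.21 = 78.57 moles air


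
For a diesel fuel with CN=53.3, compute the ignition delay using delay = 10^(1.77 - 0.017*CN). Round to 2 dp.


delay = 10^(1.77 - 0.017*CN)
Exponent = 1.77 - 0.017*53.3 = 0.8639
delay = 10^0.8639 = 7.31 ms


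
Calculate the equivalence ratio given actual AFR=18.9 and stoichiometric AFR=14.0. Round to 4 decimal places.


phi = AFR_stoich / AFR_actual
phi = 14.0 / 18.9 = 0.7407


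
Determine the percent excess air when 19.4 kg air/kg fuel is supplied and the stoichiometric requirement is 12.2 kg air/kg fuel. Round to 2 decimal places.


Excess air = actual - stoichiometric = 19.4 - 12.2 = 7.20 kg/kg fuel
Excess air % = (excess / stoich) * 100 = (7.20 / 12.2) * 100 = 59.02%


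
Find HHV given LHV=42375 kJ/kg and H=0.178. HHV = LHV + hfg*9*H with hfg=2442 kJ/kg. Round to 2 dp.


HHV = LHV + hfg * 9 * H
Water addition = 2442 * 9 * 0.178 = 3912.084 kJ/kg
HHV = 42375 + 3912.084 = 46287.08 kJ/kg


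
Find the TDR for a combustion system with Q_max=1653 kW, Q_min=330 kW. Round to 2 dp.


TDR = Q_max / Q_min
TDR = 1653 / 330 = 5.01


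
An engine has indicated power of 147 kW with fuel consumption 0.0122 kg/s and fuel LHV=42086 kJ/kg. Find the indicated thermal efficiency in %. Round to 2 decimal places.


eta_ith = (IP / (mf * LHV)) * 100
Denominator = 0.0122 * 42086 = 513.4492 kW
eta_ith = (147 / 513.4492) * 100 = 28.63%


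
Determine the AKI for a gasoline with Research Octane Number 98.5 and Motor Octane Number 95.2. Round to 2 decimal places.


AKI = (RON + MON) / 2
AKI = (98.5 + 95.2) / 2
AKI = 193.7 / 2 = 96.85


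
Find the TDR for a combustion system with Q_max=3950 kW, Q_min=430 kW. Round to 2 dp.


TDR = Q_max / Q_min
TDR = 3950 / 430 = 9.19


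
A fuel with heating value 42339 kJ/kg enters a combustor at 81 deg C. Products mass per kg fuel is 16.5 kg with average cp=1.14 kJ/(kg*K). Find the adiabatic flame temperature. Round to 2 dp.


T_ad = T_in + Hc / (m_p * cp)
Denominator = 16.5 * 1.14 = 18.8100
Temperature rise = 42339 / 18.8100 = 2250.88 K
T_ad = 81 + 2250.88 = 2331.88 deg C


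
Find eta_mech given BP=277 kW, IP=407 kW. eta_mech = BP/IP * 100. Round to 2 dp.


eta_mech = (BP / IP) * 100
Ratio = 277 / 407 = 0.6806
eta_mech = 0.6806 * 100 = 68.06%


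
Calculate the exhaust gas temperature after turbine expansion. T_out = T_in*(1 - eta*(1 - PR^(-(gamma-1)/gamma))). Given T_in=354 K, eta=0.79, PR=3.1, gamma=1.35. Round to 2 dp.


T_out = T_in * (1 - eta * (1 - PR^(-(gamma-1)/gamma)))
Exponent = -(1.35-1)/1.35 = -0.25925926
PR^exp = 3.1^(-0.25925926) = 0.74577862
Factor = 1 - 0.79*(1 - 0.74577862) = 0.79916511
T_out = 354 * 0.79916511 = 282.90 K


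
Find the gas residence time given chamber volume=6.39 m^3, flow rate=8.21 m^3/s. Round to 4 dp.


tau = V / Q_flow
tau = 6.39 / 8.21 = 0.7783 s


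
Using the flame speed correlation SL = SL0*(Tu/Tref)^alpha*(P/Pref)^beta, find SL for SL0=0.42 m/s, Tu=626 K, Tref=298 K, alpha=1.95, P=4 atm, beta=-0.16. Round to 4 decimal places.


SL = SL0 * (Tu/Tref)^alpha * (P/Pref)^beta
T ratio = 626/298 = 2.10067114
(T ratio)^alpha = 2.10067114^1.95 = 4.252049
(P/Pref)^beta = 4^(-0.16) = 0.801070
SL = 0.42 * 4.252049 * 0.801070 = 1.4306 m/s


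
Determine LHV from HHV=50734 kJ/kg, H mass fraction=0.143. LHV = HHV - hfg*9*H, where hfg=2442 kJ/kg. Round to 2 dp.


LHV = HHV - hfg * 9 * H
Water correction = 2442 * 9 * 0.143 = 3142.854 kJ/kg
LHV = 50734 - 3142.854 = 47591.15 kJ/kg


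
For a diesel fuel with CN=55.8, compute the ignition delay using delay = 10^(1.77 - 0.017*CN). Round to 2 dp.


delay = 10^(1.77 - 0.017*CN)
Exponent = 1.77 - 0.017*55.8 = 0.8214
delay = 10^0.8214 = 6.63 ms


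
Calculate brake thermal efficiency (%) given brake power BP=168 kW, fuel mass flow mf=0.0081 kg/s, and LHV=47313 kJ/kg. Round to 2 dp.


eta_BTE = (BP / (mf * LHV)) * 100
Denominator = 0.0081 * 47313 = 383.2353 kW
eta_BTE = (168 / 383.2353) * 100 = 43.84%


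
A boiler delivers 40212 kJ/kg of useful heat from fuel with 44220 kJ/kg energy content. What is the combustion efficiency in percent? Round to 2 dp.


Efficiency = (Q_useful / Q_fuel) * 100
Efficiency = (40212 / 44220) * 100
Efficiency = 0.9094 * 100 = 90.94%


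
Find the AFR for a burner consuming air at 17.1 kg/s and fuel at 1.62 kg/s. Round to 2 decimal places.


AFR = m_air / m_fuel
AFR = 17.1 / 1.62 = 10.56


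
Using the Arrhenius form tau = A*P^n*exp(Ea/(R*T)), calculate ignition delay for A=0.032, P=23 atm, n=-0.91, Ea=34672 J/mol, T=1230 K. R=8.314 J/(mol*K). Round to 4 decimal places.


tau = A * P^n * exp(Ea/(R*T))
P^n = 23^(-0.91) = 0.05765376
Ea/(R*T) = 34672/(8.314*1230) = 3.390500
exp(Ea/(R*T)) = 29.680792
tau = 0.032 * 0.05765376 * 29.680792 = 0.0548 ms


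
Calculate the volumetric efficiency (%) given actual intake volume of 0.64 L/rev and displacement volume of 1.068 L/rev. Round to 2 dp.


eta_v = (V_actual / V_disp) * 100
Ratio = 0.64 / 1.068 = 0.5993
eta_v = 0.5993 * 100 = 59.93%


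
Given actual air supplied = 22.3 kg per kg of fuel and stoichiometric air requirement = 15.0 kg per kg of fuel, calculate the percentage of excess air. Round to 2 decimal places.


Excess air = actual - stoichiometric = 22.3 - 15.0 = 7.30 kg/kg fuel
Excess air % = (excess / stoich) * 100 = (7.30 / 15.0) * 100 = 48.67%


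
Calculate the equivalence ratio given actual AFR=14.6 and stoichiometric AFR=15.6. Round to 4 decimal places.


phi = AFR_stoich / AFR_actual
phi = 15.6 / 14.6 = 1.0685


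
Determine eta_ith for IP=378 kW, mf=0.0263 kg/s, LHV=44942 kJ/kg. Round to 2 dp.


eta_ith = (IP / (mf * LHV)) * 100
Denominator = 0.0263 * 44942 = 1181.9746 kW
eta_ith = (378 / 1181.9746) * 100 = 31.98%


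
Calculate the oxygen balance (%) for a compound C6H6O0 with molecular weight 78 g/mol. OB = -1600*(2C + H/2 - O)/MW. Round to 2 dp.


OB = -1600 * (2C + H/2 - O) / MW
Inner = 2*6 + 6/2 - 0 = 15.00
OB = -1600 * 15.00 / 78 = -307.69%


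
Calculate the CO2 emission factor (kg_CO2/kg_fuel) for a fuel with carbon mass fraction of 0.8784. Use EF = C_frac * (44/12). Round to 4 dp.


EF = C_frac * (M_CO2 / M_C)
EF = 0.8784 * (44/12)
EF = 0.8784 * 3.666667 = 3.2208 kg_CO2/kg_fuel


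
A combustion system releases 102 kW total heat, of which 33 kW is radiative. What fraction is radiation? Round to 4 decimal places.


f_rad = Q_rad / Q_total
f_rad = 33 / 102 = 0.3235


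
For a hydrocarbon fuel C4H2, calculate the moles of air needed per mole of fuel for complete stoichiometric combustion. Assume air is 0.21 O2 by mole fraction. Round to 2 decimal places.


Balanced combustion: C4H2 + 4.5 O2 -> 4 CO2 + 1 H2O
O2 needed = C + H/4 = 4 + 2/4 = 4.50 moles
Air moles = O2 / 0.21 = 4.50 / 0.21 = 21.43 moles air


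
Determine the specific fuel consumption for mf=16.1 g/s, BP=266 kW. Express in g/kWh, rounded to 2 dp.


SFC = (mf / BP) * 3600
Rate = 16.1 / 266 = 0.060526 g/(s*kW)
SFC = 0.060526 * 3600 = 217.89 g/kWh


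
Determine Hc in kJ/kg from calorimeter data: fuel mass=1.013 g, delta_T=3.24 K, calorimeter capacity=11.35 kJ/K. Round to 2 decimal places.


Hc = C_cal * delta_T / m_fuel
Q_released = 11.35 * 3.24 = 36.7740 kJ
m_fuel = 1.013 g = 1.013/1000 kg = 0.001013 kg
Hc = 36.7740 / 0.001013 = 36302.07 kJ/kg


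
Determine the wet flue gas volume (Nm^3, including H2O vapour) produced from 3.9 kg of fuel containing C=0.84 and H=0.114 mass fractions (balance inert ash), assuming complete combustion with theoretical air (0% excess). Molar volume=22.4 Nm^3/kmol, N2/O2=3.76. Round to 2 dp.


Per kg fuel: CO2 = (C/12 kmol)*22.4 = (0.84/12)*22.4 = 1.56800 Nm^3
Per kg fuel: H2O = (H/2 kmol)*22.4 = (0.114/2)*22.4 = 1.27680 Nm^3
O2 needed per kg fuel = C/12 + H/4 = 0.84/12 + 0.114/4 = 0.09850000 kmol
Per kg fuel: N2 = O2*3.76*22.4 = 0.09850000*3.76*22.4 = 8.29606 Nm^3
Total per kg = 1.56800 + 1.27680 + 8.29606 = 11.14086 Nm^3
Total = 11.14086 * 3.9 = 43.45 Nm^3


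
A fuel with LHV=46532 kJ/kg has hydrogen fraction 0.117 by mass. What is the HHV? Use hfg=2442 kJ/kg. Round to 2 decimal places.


HHV = LHV + hfg * 9 * H
Water addition = 2442 * 9 * 0.117 = 2571.426 kJ/kg
HHV = 46532 + 2571.426 = 49103.43 kJ/kg


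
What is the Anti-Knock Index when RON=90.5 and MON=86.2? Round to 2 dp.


AKI = (RON + MON) / 2
AKI = (90.5 + 86.2) / 2
AKI = 176.7 / 2 = 88.35


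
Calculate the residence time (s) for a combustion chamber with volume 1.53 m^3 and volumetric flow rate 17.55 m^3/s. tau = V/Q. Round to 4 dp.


tau = V / Q_flow
tau = 1.53 / 17.55 = 0.0872 s


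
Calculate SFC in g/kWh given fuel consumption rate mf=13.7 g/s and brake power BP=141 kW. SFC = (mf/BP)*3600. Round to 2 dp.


SFC = (mf / BP) * 3600
Rate = 13.7 / 141 = 0.097163 g/(s*kW)
SFC = 0.097163 * 3600 = 349.79 g/kWh


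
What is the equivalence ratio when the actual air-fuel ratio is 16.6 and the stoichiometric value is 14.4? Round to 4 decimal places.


phi = AFR_stoich / AFR_actual
phi = 14.4 / 16.6 = 0.8675


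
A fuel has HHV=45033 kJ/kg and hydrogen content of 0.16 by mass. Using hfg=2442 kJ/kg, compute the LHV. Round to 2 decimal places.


LHV = HHV - hfg * 9 * H
Water correction = 2442 * 9 * 0.16 = 3516.480 kJ/kg
LHV = 45033 - 3516.480 = 41516.52 kJ/kg


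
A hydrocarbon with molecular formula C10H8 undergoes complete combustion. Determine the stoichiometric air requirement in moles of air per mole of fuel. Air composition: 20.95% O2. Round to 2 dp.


Balanced combustion: C10H8 + 12 O2 -> 10 CO2 + 4 H2O
O2 needed = C + H/4 = 10 + 8/4 = 12.00 moles
Air moles = O2 / 0.2095 = 12.00 / 0.2095 = 57.28 moles air


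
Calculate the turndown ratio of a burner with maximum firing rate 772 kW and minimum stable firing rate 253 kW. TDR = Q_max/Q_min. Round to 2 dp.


TDR = Q_max / Q_min
TDR = 772 / 253 = 3.05


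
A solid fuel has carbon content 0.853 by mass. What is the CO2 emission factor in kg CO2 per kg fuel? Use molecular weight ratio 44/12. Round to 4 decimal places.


EF = C_frac * (M_CO2 / M_C)
EF = 0.853 * (44/12)
EF = 0.853 * 3.666667 = 3.1277 kg_CO2/kg_fuel


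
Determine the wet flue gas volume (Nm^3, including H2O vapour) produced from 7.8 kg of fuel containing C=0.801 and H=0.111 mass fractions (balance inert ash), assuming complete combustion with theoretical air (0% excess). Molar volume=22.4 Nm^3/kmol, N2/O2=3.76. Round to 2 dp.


Per kg fuel: CO2 = (C/12 kmol)*22.4 = (0.801/12)*22.4 = 1.49520 Nm^3
Per kg fuel: H2O = (H/2 kmol)*22.4 = (0.111/2)*22.4 = 1.24320 Nm^3
O2 needed per kg fuel = C/12 + H/4 = 0.801/12 + 0.111/4 = 0.09450000 kmol
Per kg fuel: N2 = O2*3.76*22.4 = 0.09450000*3.76*22.4 = 7.95917 Nm^3
Total per kg = 1.49520 + 1.24320 + 7.95917 = 10.69757 Nm^3
Total = 10.69757 * 7.8 = 83.44 Nm^3


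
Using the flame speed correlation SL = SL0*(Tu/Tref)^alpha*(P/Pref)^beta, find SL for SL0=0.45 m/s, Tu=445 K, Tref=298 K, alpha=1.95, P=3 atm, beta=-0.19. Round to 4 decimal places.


SL = SL0 * (Tu/Tref)^alpha * (P/Pref)^beta
T ratio = 445/298 = 1.49328859
(T ratio)^alpha = 1.49328859^1.95 = 2.185648
(P/Pref)^beta = 3^(-0.19) = 0.811609
SL = 0.45 * 2.185648 * 0.811609 = 0.7983 m/s


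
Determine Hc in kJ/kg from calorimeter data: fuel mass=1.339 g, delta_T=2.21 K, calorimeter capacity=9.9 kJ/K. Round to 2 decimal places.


Hc = C_cal * delta_T / m_fuel
Q_released = 9.9 * 2.21 = 21.8790 kJ
m_fuel = 1.339 g = 1.339/1000 kg = 0.001339 kg
Hc = 21.8790 / 0.001339 = 16339.81 kJ/kg


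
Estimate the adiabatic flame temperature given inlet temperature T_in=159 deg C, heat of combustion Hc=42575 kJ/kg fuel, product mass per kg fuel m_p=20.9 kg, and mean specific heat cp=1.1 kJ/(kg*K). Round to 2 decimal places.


T_ad = T_in + Hc / (m_p * cp)
Denominator = 20.9 * 1.1 = 22.9900
Temperature rise = 42575 / 22.9900 = 1851.89 K
T_ad = 159 + 1851.89 = 2010.89 deg C


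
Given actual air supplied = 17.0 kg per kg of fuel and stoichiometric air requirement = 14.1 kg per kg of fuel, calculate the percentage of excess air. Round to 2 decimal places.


Excess air = actual - stoichiometric = 17.0 - 14.1 = 2.90 kg/kg fuel
Excess air % = (excess / stoich) * 100 = (2.90 / 14.1) * 100 = 20.57%


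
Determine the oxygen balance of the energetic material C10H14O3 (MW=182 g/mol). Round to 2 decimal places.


OB = -1600 * (2C + H/2 - O) / MW
Inner = 2*10 + 14/2 - 3 = 24.00
OB = -1600 * 24.00 / 182 = -210.99%


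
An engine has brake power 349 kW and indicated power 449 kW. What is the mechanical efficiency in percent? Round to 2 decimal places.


eta_mech = (BP / IP) * 100
Ratio = 349 / 449 = 0.7773
eta_mech = 0.7773 * 100 = 77.73%


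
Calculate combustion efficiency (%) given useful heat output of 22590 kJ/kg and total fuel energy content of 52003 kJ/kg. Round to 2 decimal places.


Efficiency = (Q_useful / Q_fuel) * 100
Efficiency = (22590 / 52003) * 100
Efficiency = 0.4344 * 100 = 43.44%


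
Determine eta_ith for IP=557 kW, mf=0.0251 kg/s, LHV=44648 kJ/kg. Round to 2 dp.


eta_ith = (IP / (mf * LHV)) * 100
Denominator = 0.0251 * 44648 = 1120.6648 kW
eta_ith = (557 / 1120.6648) * 100 = 49.70%


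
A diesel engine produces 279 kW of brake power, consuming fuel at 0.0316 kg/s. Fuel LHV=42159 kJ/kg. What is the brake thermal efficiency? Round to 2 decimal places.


eta_BTE = (BP / (mf * LHV)) * 100
Denominator = 0.0316 * 42159 = 1332.2244 kW
eta_BTE = (279 / 1332.2244) * 100 = 20.94%


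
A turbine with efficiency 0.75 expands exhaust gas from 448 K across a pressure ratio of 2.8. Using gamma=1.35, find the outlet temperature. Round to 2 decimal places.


T_out = T_in * (1 - eta * (1 - PR^(-(gamma-1)/gamma)))
Exponent = -(1.35-1)/1.35 = -0.25925926
PR^exp = 2.8^(-0.25925926) = 0.76572026
Factor = 1 - 0.75*(1 - 0.76572026) = 0.82429020
T_out = 448 * 0.82429020 = 369.28 K


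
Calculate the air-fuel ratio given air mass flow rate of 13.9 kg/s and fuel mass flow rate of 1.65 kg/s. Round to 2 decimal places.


AFR = m_air / m_fuel
AFR = 13.9 / 1.65 = 8.42


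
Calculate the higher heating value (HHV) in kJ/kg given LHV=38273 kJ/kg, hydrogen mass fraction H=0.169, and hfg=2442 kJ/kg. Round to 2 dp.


HHV = LHV + hfg * 9 * H
Water addition = 2442 * 9 * 0.169 = 3714.282 kJ/kg
HHV = 38273 + 3714.282 = 41987.28 kJ/kg


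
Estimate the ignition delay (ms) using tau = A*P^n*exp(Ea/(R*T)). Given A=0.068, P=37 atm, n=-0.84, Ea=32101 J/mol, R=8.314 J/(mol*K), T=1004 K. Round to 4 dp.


tau = A * P^n * exp(Ea/(R*T))
P^n = 37^(-0.84) = 0.04816267
Ea/(R*T) = 32101/(8.314*1004) = 3.845695
exp(Ea/(R*T)) = 46.791189
tau = 0.068 * 0.04816267 * 46.791189 = 0.1532 ms


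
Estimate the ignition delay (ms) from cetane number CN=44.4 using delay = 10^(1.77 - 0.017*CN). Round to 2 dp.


delay = 10^(1.77 - 0.017*CN)
Exponent = 1.77 - 0.017*44.4 = 1.0152
delay = 10^1.0152 = 10.36 ms


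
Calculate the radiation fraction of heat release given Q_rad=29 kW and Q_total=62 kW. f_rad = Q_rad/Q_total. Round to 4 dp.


f_rad = Q_rad / Q_total
f_rad = 29 / 62 = 0.4677


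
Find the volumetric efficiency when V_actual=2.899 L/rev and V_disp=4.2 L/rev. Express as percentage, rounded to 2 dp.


eta_v = (V_actual / V_disp) * 100
Ratio = 2.899 / 4.2 = 0.6902
eta_v = 0.6902 * 100 = 69.02%


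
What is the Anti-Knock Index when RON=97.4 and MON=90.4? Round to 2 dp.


AKI = (RON + MON) / 2
AKI = (97.4 + 90.4) / 2
AKI = 187.8 / 2 = 93.90


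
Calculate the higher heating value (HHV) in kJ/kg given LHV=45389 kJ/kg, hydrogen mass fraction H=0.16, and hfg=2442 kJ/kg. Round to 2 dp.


HHV = LHV + hfg * 9 * H
Water addition = 2442 * 9 * 0.16 = 3516.480 kJ/kg
HHV = 45389 + 3516.480 = 48905.48 kJ/kg


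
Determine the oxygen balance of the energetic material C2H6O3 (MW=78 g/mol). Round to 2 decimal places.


OB = -1600 * (2C + H/2 - O) / MW
Inner = 2*2 + 6/2 - 3 = 4.00
OB = -1600 * 4.00 / 78 = -82.05%


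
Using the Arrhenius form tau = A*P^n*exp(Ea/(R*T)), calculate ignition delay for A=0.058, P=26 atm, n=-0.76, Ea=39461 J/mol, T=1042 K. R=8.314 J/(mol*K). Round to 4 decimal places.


tau = A * P^n * exp(Ea/(R*T))
P^n = 26^(-0.76) = 0.08406598
Ea/(R*T) = 39461/(8.314*1042) = 4.555021
exp(Ea/(R*T)) = 95.108717
tau = 0.058 * 0.08406598 * 95.108717 = 0.4637 ms


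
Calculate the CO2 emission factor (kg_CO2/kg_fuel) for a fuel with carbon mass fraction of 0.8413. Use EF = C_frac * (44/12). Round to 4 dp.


EF = C_frac * (M_CO2 / M_C)
EF = 0.8413 * (44/12)
EF = 0.8413 * 3.666667 = 3.0848 kg_CO2/kg_fuel


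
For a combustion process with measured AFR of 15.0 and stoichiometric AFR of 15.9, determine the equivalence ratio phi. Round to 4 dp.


phi = AFR_stoich / AFR_actual
phi = 15.9 / 15.0 = 1.0600


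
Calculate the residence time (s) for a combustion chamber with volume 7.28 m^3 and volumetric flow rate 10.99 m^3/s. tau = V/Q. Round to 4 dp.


tau = V / Q_flow
tau = 7.28 / 10.99 = 0.6624 s
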